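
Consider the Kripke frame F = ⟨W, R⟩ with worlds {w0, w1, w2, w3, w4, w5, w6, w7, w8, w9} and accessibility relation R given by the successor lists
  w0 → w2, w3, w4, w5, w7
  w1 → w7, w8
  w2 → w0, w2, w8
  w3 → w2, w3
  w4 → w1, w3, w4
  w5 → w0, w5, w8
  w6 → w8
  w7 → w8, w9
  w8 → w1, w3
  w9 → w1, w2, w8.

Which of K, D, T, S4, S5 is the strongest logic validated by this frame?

D

Serial (axiom D): yes — every world has a successor (e.g. w0 R w2).
Reflexive (axiom T): no — w0 is not related to itself.
Transitive (axiom 4): no — w0 R w2 and w2 R w8, but not w0 R w8.
Euclidean (axiom 5): no — w0 R w2 and w0 R w3, but not w2 R w3.
So F validates K, D; T would additionally require R to be reflexive. The strongest is D.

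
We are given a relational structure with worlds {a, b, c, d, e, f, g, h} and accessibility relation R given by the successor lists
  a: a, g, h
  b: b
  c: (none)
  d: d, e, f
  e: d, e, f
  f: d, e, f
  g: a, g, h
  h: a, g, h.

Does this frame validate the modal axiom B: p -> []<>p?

The schema B characterises exactly the symmetric frames.
Symmetric: yes — every pair in R has its reverse in R.

Yes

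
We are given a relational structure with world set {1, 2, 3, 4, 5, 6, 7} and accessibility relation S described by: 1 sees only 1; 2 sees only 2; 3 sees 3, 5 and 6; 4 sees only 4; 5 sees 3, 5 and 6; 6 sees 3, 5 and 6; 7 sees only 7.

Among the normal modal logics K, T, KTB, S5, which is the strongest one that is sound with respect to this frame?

S5

Reflexive (axiom T): yes — every world is S-related to itself.
Symmetric (axiom B): yes — every pair in S has its reverse in S.
Euclidean (axiom 5): yes — any two successors of a common world are S-related.
So F validates K, T, KTB, S5. The strongest is S5.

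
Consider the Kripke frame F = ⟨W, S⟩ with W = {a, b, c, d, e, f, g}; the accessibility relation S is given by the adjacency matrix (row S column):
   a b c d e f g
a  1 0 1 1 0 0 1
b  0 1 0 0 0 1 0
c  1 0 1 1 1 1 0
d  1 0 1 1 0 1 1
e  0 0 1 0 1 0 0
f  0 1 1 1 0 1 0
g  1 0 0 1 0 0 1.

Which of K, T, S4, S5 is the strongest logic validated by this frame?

Reflexive (axiom T): yes — every world is S-related to itself.
Transitive (axiom 4): no — a S c and c S e, but not a S e.
Euclidean (axiom 5): no — a S c and a S g, but not c S g.
So F validates K, T; S4 would additionally require S to be transitive. The strongest is T.

T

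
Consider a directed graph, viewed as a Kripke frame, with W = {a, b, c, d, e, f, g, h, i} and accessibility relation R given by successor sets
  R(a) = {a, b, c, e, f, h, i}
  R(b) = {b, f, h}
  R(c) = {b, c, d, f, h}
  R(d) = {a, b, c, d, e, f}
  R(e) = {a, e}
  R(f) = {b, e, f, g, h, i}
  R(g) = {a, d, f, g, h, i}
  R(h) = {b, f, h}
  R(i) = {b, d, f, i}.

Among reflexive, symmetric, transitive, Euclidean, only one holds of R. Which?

reflexive

Reflexive: yes — every world is R-related to itself.
Symmetric: no — a R b but not b R a.
Transitive: no — a R c and c R d, but not a R d.
Euclidean: no — a R b and a R c, but not b R c.
Only reflexive holds.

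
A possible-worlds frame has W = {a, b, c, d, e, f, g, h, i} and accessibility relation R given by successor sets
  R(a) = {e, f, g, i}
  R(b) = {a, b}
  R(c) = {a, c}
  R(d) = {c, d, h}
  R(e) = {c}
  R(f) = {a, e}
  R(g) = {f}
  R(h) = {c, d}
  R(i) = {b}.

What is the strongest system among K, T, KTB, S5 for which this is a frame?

K

Reflexive (axiom T): no — a is not related to itself.
Symmetric (axiom B): no — a R e but not e R a.
Euclidean (axiom 5): no — a R e and a R f, but not e R f.
So F validates K; T would additionally require R to be reflexive. The strongest is K.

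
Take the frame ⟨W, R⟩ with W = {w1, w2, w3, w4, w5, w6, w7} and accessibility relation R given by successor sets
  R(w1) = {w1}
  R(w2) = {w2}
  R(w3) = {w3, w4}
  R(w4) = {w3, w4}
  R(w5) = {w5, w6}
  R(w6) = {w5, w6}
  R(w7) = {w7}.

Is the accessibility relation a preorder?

Yes

Reflexive: yes — every world is R-related to itself.
Transitive: yes — every two-step R-path is closed by a direct edge.
So R is a preorder.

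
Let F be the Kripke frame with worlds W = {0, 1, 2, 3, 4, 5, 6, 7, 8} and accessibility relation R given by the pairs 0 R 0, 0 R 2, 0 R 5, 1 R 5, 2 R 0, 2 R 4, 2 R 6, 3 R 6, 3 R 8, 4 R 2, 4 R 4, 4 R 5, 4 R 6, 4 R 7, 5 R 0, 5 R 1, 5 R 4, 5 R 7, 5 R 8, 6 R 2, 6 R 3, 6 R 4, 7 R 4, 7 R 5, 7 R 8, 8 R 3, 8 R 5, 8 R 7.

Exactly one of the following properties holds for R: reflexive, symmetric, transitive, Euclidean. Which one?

Reflexive: no — 1 is not related to itself.
Symmetric: yes — every pair in R has its reverse in R.
Transitive: no — 0 R 2 and 2 R 4, but not 0 R 4.
Euclidean: no — 0 R 2 and 0 R 5, but not 2 R 5.
Only symmetric holds.

symmetric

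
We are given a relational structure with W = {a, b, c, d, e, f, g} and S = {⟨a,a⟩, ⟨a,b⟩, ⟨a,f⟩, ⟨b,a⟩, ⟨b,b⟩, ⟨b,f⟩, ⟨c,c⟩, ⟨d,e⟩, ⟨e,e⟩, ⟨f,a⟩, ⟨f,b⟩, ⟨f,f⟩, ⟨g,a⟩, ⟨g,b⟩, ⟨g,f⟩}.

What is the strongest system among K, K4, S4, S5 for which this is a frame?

Transitive (axiom 4): yes — every two-step S-path is closed by a direct edge.
Reflexive (axiom T): no — d is not related to itself.
Euclidean (axiom 5): yes — any two successors of a common world are S-related.
So F validates K, K4; S4 would additionally require S to be reflexive. The strongest is K4.

K4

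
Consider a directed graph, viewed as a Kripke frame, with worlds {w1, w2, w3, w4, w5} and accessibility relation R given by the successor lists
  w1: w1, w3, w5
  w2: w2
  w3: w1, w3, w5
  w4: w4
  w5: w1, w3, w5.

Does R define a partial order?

Reflexive: yes — every world is R-related to itself.
Transitive: yes — every two-step R-path is closed by a direct edge.
Antisymmetric: no — w1 R w3 and w3 R w1 with w1 ≠ w3.
So R is not a partial order.

No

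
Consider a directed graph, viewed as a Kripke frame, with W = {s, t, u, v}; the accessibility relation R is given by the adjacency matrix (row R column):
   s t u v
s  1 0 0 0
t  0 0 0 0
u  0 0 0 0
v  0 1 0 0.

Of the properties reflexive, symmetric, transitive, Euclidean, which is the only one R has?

Reflexive: no — t is not related to itself.
Symmetric: no — v R t but not t R v.
Transitive: yes — every two-step R-path is closed by a direct edge.
Euclidean: no — v R t and v R t, but not t R t.
Only transitive holds.

transitive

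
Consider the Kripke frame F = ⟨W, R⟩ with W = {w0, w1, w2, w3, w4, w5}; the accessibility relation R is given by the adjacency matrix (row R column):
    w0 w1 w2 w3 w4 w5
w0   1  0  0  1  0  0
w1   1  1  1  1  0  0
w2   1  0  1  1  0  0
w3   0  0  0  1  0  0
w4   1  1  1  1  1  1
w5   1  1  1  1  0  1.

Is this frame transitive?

Yes

Transitive: yes — every two-step R-path is closed by a direct edge.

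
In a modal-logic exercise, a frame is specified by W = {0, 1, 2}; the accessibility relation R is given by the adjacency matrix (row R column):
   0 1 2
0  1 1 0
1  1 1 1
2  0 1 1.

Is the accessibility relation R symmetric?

Symmetric: yes — every pair in R has its reverse in R.

Yes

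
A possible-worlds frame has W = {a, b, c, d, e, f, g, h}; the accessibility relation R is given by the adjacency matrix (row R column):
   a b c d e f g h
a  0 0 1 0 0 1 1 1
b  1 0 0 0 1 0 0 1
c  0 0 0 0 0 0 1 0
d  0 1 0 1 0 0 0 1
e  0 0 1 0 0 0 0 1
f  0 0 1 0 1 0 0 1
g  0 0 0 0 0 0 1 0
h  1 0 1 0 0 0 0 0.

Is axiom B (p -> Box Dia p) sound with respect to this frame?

No

Axiom B corresponds to the accessibility relation being symmetric.
Symmetric: no — a R c but not c R a.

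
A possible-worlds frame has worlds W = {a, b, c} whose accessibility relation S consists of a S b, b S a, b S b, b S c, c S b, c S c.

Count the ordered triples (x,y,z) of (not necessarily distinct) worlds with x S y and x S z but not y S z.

Enumerating: (b,a,a), (b,a,c), (b,c,a).

3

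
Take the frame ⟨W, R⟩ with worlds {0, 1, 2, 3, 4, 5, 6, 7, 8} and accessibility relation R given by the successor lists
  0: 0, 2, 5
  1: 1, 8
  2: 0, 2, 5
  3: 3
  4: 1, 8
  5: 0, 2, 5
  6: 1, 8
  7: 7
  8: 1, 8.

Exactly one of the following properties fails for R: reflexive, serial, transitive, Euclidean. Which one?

Reflexive: no — 4 is not related to itself.
Serial: yes — every world has a successor (e.g. 0 R 0).
Transitive: yes — every two-step R-path is closed by a direct edge.
Euclidean: yes — any two successors of a common world are R-related.
Only reflexive fails.

reflexive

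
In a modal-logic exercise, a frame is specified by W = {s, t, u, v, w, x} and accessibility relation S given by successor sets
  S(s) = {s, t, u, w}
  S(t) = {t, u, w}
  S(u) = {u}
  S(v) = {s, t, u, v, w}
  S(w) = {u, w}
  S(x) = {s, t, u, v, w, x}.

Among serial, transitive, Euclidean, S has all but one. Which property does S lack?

Euclidean

Serial: yes — every world has a successor (e.g. s S s).
Transitive: yes — every two-step S-path is closed by a direct edge.
Euclidean: no — s S u and s S t, but not u S t.
Only Euclidean fails.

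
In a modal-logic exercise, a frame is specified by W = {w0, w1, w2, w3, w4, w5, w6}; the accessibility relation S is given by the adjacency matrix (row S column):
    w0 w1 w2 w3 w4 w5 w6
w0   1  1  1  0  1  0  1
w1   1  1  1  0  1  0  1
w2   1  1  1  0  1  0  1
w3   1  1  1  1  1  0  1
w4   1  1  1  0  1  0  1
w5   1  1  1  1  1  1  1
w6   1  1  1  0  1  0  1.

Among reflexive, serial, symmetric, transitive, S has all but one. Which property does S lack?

symmetric

Reflexive: yes — every world is S-related to itself.
Serial: yes — every world has a successor (e.g. w0 S w0).
Symmetric: no — w3 S w0 but not w0 S w3.
Transitive: yes — every two-step S-path is closed by a direct edge.
Only symmetric fails.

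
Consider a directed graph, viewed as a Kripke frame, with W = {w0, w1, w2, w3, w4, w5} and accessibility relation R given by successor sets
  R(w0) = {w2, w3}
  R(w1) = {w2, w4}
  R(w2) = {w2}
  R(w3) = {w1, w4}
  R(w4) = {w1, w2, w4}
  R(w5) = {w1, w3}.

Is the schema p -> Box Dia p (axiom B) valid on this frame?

By correspondence theory, B is valid on a frame iff R is symmetric.
Symmetric: no — w0 R w2 but not w2 R w0.

No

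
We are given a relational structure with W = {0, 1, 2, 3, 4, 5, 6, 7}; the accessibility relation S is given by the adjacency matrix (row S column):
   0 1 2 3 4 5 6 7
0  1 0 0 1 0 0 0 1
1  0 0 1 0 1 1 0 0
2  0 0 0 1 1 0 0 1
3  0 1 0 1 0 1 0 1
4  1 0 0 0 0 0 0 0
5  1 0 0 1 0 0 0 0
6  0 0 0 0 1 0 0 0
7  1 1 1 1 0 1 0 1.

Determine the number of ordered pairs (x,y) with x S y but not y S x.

Enumerating: (0,3), (1,2), (1,4), (1,5), (2,3), (2,4), (3,1), (4,0), (5,0), (6,4), (7,1), (7,5).

12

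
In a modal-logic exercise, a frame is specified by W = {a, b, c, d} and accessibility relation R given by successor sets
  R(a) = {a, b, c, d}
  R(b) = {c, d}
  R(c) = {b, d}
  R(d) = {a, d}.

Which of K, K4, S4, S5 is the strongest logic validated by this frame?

K

Transitive (axiom 4): no — b R d and d R a, but not b R a.
Reflexive (axiom T): no — b is not related to itself.
Euclidean (axiom 5): no — a R d and a R b, but not d R b.
So F validates K; K4 would additionally require R to be transitive. The strongest is K.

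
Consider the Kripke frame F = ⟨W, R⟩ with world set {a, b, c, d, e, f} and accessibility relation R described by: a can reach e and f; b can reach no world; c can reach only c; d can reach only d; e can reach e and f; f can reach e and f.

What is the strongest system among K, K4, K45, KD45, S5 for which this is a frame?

K45

Transitive (axiom 4): yes — every two-step R-path is closed by a direct edge.
Euclidean (axiom 5): yes — any two successors of a common world are R-related.
Serial (axiom D): no — b has no R-successor.
Reflexive (axiom T): no — a is not related to itself.
So F validates K, K4, K45; KD45 would additionally require R to be serial. The strongest is K45.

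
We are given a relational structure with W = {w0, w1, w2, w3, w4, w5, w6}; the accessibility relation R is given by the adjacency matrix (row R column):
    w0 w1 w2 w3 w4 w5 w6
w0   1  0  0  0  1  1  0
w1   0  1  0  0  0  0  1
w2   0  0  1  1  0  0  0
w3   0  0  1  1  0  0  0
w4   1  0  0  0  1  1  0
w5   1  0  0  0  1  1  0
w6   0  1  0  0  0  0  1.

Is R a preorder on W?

Reflexive: yes — every world is R-related to itself.
Transitive: yes — every two-step R-path is closed by a direct edge.
So R is a preorder.

Yes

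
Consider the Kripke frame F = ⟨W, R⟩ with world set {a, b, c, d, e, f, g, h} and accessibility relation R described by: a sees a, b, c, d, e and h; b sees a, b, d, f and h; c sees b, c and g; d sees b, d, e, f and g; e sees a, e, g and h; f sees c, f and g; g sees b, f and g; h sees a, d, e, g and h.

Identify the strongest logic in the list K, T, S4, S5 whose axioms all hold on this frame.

T

Reflexive (axiom T): yes — every world is R-related to itself.
Transitive (axiom 4): no — a R b and b R f, but not a R f.
Euclidean (axiom 5): no — a R b and a R c, but not b R c.
So F validates K, T; S4 would additionally require R to be transitive. The strongest is T.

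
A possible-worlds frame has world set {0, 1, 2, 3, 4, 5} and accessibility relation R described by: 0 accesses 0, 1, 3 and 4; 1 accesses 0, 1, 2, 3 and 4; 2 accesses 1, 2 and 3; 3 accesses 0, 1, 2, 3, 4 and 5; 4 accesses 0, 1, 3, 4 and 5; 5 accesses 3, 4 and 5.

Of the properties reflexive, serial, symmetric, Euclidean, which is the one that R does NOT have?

Reflexive: yes — every world is R-related to itself.
Serial: yes — every world has a successor (e.g. 0 R 0).
Symmetric: yes — every pair in R has its reverse in R.
Euclidean: no — 1 R 0 and 1 R 2, but not 0 R 2.
Only Euclidean fails.

Euclidean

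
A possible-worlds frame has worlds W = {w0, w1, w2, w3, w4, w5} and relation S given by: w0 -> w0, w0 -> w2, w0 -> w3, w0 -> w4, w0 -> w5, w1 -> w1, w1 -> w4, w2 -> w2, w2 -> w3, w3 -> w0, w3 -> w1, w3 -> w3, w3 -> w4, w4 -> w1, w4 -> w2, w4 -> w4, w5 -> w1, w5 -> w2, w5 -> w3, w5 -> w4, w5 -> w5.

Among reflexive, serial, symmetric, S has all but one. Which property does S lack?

Reflexive: yes — every world is S-related to itself.
Serial: yes — every world has a successor (e.g. w0 S w0).
Symmetric: no — w0 S w2 but not w2 S w0.
Only symmetric fails.

symmetric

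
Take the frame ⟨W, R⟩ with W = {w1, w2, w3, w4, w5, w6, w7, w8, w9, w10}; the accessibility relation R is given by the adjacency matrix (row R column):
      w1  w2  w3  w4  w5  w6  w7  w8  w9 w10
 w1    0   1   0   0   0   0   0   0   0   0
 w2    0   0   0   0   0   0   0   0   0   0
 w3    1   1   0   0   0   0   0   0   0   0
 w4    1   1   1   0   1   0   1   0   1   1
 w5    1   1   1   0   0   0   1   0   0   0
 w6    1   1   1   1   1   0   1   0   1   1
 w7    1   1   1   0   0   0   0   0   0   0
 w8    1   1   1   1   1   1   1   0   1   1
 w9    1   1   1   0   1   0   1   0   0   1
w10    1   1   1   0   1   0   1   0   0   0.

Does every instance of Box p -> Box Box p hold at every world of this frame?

The schema 4 characterises exactly the transitive frames.
Transitive: yes — every two-step R-path is closed by a direct edge.

Yes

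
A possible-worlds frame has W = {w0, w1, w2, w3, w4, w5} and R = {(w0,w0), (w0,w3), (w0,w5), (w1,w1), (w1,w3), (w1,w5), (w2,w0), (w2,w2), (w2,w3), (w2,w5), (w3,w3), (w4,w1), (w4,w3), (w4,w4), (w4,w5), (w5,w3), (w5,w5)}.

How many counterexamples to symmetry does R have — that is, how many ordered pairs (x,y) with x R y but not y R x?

Enumerating: (w0,w3), (w0,w5), (w1,w3), (w1,w5), (w2,w0), (w2,w3), (w2,w5), (w4,w1), (w4,w3), (w4,w5), (w5,w3).

11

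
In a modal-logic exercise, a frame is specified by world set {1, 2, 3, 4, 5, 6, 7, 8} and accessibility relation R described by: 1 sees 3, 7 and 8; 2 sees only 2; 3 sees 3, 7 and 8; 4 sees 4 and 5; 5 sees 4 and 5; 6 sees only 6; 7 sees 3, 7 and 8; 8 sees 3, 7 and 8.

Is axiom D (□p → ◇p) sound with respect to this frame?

By correspondence theory, D is valid on a frame iff R is serial.
Serial: yes — every world has a successor (e.g. 1 R 3).

Yes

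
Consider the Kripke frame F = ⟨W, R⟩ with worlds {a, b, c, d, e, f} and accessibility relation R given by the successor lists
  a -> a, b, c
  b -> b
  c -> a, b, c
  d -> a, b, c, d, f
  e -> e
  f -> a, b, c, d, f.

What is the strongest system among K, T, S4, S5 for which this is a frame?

Reflexive (axiom T): yes — every world is R-related to itself.
Transitive (axiom 4): yes — every two-step R-path is closed by a direct edge.
Euclidean (axiom 5): no — a R b and a R c, but not b R c.
So F validates K, T, S4; S5 would additionally require R to be Euclidean. The strongest is S4.

S4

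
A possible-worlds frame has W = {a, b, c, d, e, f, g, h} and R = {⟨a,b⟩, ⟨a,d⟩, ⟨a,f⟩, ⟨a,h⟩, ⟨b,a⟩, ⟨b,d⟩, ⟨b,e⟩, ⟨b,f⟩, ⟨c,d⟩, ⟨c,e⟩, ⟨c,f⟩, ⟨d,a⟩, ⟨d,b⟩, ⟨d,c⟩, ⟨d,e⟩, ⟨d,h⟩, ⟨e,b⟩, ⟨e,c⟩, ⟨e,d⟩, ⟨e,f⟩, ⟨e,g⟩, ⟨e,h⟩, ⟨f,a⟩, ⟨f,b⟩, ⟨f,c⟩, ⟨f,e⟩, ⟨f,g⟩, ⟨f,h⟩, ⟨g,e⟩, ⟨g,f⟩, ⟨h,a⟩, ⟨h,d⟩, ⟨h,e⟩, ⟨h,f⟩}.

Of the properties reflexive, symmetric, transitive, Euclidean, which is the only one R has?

Reflexive: no — a is not related to itself.
Symmetric: yes — every pair in R has its reverse in R.
Transitive: no — a R b and b R e, but not a R e.
Euclidean: no — a R b and a R h, but not b R h.
Only symmetric holds.

symmetric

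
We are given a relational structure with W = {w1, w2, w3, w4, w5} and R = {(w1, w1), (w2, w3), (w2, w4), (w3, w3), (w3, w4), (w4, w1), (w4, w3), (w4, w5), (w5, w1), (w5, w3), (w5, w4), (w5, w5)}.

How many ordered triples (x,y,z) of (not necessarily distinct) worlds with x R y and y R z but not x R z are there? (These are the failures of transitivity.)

Enumerating: (w2,w4,w1), (w2,w4,w5), (w3,w4,w1), (w3,w4,w5), (w4,w3,w4), (w4,w5,w4).

6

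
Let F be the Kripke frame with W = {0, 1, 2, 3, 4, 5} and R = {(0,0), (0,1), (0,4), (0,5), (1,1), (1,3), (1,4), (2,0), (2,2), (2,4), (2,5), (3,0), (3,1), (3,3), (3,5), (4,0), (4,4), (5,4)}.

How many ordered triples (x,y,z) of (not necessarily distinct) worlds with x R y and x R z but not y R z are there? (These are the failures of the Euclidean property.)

23

Enumerating: (0,1,0), (0,1,5), (0,4,1), (0,4,5), (0,5,0), (0,5,1), (0,5,5), (1,3,4), (1,4,1), (1,4,3), (2,0,2), (2,4,2), … and 11 more.
Total: 23.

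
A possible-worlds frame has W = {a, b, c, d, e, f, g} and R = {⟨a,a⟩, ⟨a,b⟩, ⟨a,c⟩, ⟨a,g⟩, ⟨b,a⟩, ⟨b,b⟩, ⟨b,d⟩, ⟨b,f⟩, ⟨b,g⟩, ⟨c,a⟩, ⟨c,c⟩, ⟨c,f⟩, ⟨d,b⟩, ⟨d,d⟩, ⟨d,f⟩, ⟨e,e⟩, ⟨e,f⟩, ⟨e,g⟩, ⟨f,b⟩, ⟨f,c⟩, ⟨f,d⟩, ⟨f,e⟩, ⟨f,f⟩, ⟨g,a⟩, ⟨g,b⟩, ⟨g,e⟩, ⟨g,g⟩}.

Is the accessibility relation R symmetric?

Yes

Symmetric: yes — every pair in R has its reverse in R.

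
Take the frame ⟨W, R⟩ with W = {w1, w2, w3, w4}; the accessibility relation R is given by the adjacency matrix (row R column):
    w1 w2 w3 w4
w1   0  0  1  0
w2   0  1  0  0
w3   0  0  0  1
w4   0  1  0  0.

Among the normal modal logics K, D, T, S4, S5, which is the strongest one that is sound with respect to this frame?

Serial (axiom D): yes — every world has a successor (e.g. w1 R w3).
Reflexive (axiom T): no — w1 is not related to itself.
Transitive (axiom 4): no — w1 R w3 and w3 R w4, but not w1 R w4.
Euclidean (axiom 5): no — w1 R w3 and w1 R w3, but not w3 R w3.
So F validates K, D; T would additionally require R to be reflexive. The strongest is D.

D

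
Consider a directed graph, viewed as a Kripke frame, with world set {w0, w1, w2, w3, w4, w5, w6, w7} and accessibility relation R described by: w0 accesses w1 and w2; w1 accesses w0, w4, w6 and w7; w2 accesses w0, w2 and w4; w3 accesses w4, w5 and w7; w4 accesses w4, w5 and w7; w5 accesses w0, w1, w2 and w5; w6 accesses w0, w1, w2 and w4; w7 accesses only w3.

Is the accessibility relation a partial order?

No

Reflexive: no — w0 is not related to itself.
Transitive: no — w0 R w1 and w1 R w4, but not w0 R w4.
Antisymmetric: no — w0 R w1 and w1 R w0 with w0 ≠ w1.
So R is not a partial order.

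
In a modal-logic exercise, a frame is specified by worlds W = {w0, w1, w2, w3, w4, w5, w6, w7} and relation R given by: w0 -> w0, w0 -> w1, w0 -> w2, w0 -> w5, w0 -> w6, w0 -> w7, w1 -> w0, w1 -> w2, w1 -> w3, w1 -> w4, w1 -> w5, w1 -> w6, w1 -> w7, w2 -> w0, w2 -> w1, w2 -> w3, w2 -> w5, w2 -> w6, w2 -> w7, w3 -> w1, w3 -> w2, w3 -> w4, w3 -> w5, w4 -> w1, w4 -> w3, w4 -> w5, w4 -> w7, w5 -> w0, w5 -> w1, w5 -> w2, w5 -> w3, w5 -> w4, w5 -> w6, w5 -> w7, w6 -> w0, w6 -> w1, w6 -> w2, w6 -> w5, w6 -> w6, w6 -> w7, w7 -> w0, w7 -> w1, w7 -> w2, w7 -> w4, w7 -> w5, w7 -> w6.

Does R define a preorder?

No

Reflexive: no — w1 is not related to itself.
Transitive: no — w0 R w1 and w1 R w3, but not w0 R w3.
So R is not a preorder.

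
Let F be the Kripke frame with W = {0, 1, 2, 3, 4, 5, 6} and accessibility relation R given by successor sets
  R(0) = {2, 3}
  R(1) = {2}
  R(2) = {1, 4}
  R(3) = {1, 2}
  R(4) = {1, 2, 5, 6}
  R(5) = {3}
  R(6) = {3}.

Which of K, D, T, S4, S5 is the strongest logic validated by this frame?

Serial (axiom D): yes — every world has a successor (e.g. 0 R 2).
Reflexive (axiom T): no — 0 is not related to itself.
Transitive (axiom 4): no — 0 R 2 and 2 R 1, but not 0 R 1.
Euclidean (axiom 5): no — 0 R 2 and 0 R 3, but not 2 R 3.
So F validates K, D; T would additionally require R to be reflexive. The strongest is D.

D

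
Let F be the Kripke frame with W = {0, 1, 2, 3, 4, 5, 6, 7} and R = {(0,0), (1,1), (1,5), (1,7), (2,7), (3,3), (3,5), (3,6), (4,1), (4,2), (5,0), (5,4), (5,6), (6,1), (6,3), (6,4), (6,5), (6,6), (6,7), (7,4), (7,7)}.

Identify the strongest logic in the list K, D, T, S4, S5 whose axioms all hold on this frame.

Serial (axiom D): yes — every world has a successor (e.g. 0 R 0).
Reflexive (axiom T): no — 2 is not related to itself.
Transitive (axiom 4): no — 1 R 5 and 5 R 0, but not 1 R 0.
Euclidean (axiom 5): no — 1 R 5 and 1 R 7, but not 5 R 7.
So F validates K, D; T would additionally require R to be reflexive. The strongest is D.

D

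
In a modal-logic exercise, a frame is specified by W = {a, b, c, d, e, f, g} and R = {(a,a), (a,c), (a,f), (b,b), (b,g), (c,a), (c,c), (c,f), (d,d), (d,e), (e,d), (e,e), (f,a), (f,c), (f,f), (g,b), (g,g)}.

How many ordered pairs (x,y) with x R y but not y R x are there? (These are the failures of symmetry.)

R is symmetric; there are no such tuples.

0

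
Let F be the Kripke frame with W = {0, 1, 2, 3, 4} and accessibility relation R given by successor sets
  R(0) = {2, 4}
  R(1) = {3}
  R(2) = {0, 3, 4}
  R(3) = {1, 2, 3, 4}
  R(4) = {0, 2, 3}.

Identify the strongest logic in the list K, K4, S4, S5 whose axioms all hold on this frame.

K

Transitive (axiom 4): no — 0 R 2 and 2 R 3, but not 0 R 3.
Reflexive (axiom T): no — 0 is not related to itself.
Euclidean (axiom 5): no — 2 R 0 and 2 R 3, but not 0 R 3.
So F validates K; K4 would additionally require R to be transitive. The strongest is K.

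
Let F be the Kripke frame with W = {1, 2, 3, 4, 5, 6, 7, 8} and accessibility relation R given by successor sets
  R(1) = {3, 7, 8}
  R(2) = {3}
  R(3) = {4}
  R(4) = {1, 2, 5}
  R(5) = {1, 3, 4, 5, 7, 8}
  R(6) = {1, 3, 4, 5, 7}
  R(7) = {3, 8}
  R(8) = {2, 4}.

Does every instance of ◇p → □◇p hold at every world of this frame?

The schema 5 characterises exactly the Euclidean frames.
Euclidean: no — 1 R 3 and 1 R 7, but not 3 R 7.

No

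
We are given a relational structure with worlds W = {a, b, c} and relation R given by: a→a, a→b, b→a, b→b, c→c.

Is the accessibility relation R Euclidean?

Yes

Euclidean: yes — any two successors of a common world are R-related.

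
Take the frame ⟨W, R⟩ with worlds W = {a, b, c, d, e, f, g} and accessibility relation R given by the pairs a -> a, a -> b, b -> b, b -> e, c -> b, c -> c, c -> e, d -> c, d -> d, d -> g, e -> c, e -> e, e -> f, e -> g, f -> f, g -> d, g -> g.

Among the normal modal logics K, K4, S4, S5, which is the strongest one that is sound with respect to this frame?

Transitive (axiom 4): no — a R b and b R e, but not a R e.
Reflexive (axiom T): yes — every world is R-related to itself.
Euclidean (axiom 5): no — c R e and c R b, but not e R b.
So F validates K; K4 would additionally require R to be transitive. The strongest is K.

K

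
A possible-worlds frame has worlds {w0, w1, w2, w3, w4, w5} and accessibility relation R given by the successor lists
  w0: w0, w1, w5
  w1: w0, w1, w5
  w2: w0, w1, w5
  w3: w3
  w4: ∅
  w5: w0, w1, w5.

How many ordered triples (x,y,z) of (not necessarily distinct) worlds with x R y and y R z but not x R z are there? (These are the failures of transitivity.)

R is transitive; there are no such tuples.

0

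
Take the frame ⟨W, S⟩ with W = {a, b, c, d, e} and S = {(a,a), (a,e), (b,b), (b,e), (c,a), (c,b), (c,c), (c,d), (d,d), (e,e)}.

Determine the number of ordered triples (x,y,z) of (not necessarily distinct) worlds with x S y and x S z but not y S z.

11

Enumerating: (a,e,a), (b,e,b), (c,a,b), (c,a,c), (c,a,d), (c,b,a), (c,b,c), (c,b,d), (c,d,a), (c,d,b), (c,d,c).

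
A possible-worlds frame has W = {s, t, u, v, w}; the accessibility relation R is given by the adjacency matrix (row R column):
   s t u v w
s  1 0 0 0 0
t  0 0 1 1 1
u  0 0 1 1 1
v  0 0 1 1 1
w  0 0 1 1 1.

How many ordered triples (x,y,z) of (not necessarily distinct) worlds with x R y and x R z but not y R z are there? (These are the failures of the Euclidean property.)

0

R is Euclidean; there are no such tuples.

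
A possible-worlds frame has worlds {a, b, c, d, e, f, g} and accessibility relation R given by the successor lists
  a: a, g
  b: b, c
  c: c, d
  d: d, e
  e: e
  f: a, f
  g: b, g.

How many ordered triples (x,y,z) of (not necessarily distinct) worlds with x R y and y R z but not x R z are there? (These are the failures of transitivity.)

Enumerating: (a,g,b), (b,c,d), (c,d,e), (f,a,g), (g,b,c).

5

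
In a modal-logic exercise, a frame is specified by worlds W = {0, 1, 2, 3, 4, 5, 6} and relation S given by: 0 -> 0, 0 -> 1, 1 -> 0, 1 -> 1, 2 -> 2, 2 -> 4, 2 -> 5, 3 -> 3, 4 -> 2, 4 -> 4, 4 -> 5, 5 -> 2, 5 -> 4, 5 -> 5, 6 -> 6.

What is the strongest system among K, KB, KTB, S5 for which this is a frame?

S5

Symmetric (axiom B): yes — every pair in S has its reverse in S.
Reflexive (axiom T): yes — every world is S-related to itself.
Euclidean (axiom 5): yes — any two successors of a common world are S-related.
So F validates K, KB, KTB, S5. The strongest is S5.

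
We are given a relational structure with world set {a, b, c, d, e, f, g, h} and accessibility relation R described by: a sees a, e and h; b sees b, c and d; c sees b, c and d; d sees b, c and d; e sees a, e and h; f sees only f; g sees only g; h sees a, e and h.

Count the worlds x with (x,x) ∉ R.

R is reflexive; there are no such worlds.

0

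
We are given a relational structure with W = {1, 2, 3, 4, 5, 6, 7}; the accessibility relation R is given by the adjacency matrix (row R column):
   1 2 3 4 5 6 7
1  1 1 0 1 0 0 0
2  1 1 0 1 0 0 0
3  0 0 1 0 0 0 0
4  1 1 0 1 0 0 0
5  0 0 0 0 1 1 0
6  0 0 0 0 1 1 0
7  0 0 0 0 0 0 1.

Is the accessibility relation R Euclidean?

Euclidean: yes — any two successors of a common world are R-related.

Yes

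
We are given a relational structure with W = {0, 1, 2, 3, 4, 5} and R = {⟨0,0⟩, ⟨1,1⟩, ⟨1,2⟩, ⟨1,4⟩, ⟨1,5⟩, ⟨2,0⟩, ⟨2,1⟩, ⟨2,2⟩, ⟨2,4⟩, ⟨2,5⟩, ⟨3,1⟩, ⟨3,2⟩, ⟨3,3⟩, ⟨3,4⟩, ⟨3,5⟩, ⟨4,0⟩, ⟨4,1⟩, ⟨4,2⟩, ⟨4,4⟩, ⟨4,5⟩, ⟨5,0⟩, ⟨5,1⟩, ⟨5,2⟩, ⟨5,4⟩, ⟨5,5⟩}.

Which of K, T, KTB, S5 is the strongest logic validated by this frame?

T

Reflexive (axiom T): yes — every world is R-related to itself.
Symmetric (axiom B): no — 2 R 0 but not 0 R 2.
Euclidean (axiom 5): no — 2 R 0 and 2 R 1, but not 0 R 1.
So F validates K, T; KTB would additionally require R to be symmetric. The strongest is T.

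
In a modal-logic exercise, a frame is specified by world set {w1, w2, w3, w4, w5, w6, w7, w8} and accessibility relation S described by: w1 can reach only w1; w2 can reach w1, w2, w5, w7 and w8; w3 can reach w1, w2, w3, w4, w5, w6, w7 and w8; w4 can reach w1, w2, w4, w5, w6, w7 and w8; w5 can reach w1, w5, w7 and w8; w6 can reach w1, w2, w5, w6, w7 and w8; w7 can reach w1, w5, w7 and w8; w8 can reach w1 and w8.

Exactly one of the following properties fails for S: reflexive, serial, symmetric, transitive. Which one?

symmetric

Reflexive: yes — every world is S-related to itself.
Serial: yes — every world has a successor (e.g. w1 S w1).
Symmetric: no — w2 S w1 but not w1 S w2.
Transitive: yes — every two-step S-path is closed by a direct edge.
Only symmetric fails.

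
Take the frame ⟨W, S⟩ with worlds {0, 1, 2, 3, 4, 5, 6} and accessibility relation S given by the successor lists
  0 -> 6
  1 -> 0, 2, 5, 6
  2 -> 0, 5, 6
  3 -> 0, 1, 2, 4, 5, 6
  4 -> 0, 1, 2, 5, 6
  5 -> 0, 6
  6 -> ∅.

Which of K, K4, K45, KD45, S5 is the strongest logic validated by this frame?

Transitive (axiom 4): yes — every two-step S-path is closed by a direct edge.
Euclidean (axiom 5): no — 1 S 0 and 1 S 2, but not 0 S 2.
Serial (axiom D): no — 6 has no S-successor.
Reflexive (axiom T): no — 0 is not related to itself.
So F validates K, K4; K45 would additionally require S to be Euclidean. The strongest is K4.

K4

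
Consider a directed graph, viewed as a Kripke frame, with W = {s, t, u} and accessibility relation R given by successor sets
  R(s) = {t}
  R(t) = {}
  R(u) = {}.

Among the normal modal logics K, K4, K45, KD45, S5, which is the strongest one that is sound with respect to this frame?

Transitive (axiom 4): yes — every two-step R-path is closed by a direct edge.
Euclidean (axiom 5): no — s R t and s R t, but not t R t.
Serial (axiom D): no — t has no R-successor.
Reflexive (axiom T): no — s is not related to itself.
So F validates K, K4; K45 would additionally require R to be Euclidean. The strongest is K4.

K4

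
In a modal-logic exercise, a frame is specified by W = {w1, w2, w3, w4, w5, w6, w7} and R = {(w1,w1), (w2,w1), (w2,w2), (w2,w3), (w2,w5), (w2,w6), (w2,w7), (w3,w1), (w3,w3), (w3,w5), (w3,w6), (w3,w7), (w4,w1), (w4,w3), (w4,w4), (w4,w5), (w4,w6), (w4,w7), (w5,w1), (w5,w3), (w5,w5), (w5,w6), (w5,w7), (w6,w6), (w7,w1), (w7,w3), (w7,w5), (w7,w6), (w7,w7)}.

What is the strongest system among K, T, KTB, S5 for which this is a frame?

Reflexive (axiom T): yes — every world is R-related to itself.
Symmetric (axiom B): no — w2 R w1 but not w1 R w2.
Euclidean (axiom 5): no — w2 R w1 and w2 R w3, but not w1 R w3.
So F validates K, T; KTB would additionally require R to be symmetric. The strongest is T.

T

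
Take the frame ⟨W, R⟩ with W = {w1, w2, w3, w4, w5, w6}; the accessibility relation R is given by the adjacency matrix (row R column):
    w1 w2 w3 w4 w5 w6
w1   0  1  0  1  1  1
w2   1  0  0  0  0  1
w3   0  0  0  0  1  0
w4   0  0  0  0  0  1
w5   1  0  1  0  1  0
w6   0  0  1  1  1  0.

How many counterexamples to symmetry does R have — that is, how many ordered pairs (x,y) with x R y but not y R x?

Enumerating: (w1,w4), (w1,w6), (w2,w6), (w6,w3), (w6,w5).

5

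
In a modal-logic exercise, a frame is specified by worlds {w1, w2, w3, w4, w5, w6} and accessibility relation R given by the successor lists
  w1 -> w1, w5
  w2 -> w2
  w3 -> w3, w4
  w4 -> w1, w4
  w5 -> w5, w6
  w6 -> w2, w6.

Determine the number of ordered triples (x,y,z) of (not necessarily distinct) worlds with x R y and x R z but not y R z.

5

Enumerating: (w1,w5,w1), (w3,w4,w3), (w4,w1,w4), (w5,w6,w5), (w6,w2,w6).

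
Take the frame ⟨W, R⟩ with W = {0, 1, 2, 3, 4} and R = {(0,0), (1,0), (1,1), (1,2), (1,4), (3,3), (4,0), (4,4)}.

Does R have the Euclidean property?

Euclidean: no — 1 R 0 and 1 R 2, but not 0 R 2.

No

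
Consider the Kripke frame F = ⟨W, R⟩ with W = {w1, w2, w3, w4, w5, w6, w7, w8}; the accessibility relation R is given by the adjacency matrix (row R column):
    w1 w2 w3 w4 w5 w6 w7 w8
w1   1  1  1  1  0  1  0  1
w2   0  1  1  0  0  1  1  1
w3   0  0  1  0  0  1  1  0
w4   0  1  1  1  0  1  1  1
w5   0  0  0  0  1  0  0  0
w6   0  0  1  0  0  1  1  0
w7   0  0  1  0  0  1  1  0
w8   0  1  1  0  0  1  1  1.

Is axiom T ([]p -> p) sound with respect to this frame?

Axiom T corresponds to the accessibility relation being reflexive.
Reflexive: yes — every world is R-related to itself.

Yes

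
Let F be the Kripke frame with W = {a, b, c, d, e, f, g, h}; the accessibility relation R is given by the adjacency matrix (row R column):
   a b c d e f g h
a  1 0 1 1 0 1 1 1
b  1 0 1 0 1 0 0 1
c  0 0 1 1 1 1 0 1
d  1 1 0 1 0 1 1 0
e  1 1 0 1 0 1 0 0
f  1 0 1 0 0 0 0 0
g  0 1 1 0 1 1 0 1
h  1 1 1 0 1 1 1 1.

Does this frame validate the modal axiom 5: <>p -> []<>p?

Axiom 5 corresponds to the accessibility relation being Euclidean.
Euclidean: no — a R c and a R g, but not c R g.

No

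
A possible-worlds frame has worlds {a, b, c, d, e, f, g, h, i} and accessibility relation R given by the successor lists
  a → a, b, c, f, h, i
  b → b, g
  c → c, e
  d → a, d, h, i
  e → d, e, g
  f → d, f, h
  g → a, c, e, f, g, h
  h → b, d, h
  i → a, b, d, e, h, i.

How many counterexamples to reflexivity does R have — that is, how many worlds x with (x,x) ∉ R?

0

R is reflexive; there are no such worlds.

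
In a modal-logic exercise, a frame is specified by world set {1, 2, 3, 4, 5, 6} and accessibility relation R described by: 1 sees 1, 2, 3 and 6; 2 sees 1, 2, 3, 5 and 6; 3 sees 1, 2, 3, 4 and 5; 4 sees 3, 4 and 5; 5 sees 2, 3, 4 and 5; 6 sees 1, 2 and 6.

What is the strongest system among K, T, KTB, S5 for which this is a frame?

Reflexive (axiom T): yes — every world is R-related to itself.
Symmetric (axiom B): yes — every pair in R has its reverse in R.
Euclidean (axiom 5): no — 1 R 3 and 1 R 6, but not 3 R 6.
So F validates K, T, KTB; S5 would additionally require R to be Euclidean. The strongest is KTB.

KTB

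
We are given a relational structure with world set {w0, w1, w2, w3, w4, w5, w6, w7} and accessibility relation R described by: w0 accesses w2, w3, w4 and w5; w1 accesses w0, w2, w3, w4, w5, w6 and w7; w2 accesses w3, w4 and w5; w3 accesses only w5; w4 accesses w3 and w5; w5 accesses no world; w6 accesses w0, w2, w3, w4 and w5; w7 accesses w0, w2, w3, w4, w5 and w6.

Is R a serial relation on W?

Serial: no — w5 has no R-successor.

No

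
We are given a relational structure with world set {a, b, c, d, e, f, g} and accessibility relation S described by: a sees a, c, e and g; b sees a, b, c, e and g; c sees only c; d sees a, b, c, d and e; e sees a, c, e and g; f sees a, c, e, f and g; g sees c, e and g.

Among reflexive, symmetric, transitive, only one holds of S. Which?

Reflexive: yes — every world is S-related to itself.
Symmetric: no — a S c but not c S a.
Transitive: no — d S a and a S g, but not d S g.
Only reflexive holds.

reflexive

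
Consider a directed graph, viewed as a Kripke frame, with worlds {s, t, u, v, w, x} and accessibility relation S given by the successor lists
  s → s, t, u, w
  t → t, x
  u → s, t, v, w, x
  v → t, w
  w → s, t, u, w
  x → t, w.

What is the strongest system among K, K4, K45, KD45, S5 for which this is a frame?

Transitive (axiom 4): no — s S t and t S x, but not s S x.
Euclidean (axiom 5): no — s S t and s S u, but not t S u.
Serial (axiom D): yes — every world has a successor (e.g. s S s).
Reflexive (axiom T): no — u is not related to itself.
So F validates K; K4 would additionally require S to be transitive. The strongest is K.

K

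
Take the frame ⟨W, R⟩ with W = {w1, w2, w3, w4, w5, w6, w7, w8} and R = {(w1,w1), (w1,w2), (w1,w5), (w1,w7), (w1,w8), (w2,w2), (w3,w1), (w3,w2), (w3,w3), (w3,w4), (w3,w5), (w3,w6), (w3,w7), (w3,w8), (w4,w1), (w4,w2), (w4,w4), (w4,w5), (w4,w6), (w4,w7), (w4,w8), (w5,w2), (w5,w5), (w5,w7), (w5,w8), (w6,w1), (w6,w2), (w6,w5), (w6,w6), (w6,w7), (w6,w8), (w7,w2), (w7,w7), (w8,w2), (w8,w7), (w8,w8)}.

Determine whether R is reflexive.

Reflexive: yes — every world is R-related to itself.

Yes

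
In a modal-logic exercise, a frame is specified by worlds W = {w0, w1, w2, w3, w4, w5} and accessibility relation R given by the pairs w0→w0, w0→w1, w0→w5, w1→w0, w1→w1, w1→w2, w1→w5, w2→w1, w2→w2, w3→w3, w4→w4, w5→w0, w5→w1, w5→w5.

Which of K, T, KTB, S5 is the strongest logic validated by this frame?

KTB

Reflexive (axiom T): yes — every world is R-related to itself.
Symmetric (axiom B): yes — every pair in R has its reverse in R.
Euclidean (axiom 5): no — w1 R w0 and w1 R w2, but not w0 R w2.
So F validates K, T, KTB; S5 would additionally require R to be Euclidean. The strongest is KTB.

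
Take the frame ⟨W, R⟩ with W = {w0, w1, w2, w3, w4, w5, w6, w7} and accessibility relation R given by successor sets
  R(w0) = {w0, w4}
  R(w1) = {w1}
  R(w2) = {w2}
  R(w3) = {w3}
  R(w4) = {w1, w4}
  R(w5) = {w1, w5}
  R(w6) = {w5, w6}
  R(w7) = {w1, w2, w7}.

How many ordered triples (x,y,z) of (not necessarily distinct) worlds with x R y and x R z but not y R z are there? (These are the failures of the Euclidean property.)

Enumerating: (w0,w4,w0), (w4,w1,w4), (w5,w1,w5), (w6,w5,w6), (w7,w1,w2), (w7,w1,w7), (w7,w2,w1), (w7,w2,w7).

8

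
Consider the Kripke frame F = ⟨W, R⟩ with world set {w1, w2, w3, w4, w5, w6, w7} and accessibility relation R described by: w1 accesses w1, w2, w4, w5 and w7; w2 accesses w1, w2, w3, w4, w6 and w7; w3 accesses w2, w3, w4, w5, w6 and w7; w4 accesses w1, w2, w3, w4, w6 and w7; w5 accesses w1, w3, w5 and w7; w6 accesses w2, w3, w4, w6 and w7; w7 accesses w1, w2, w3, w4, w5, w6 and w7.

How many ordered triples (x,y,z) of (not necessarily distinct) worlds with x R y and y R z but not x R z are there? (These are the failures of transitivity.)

30

Enumerating: (w1,w2,w3), (w1,w2,w6), (w1,w4,w3), (w1,w4,w6), (w1,w5,w3), (w1,w7,w3), (w1,w7,w6), (w2,w1,w5), (w2,w3,w5), (w2,w7,w5), (w3,w2,w1), (w3,w4,w1), … and 18 more.
Total: 30.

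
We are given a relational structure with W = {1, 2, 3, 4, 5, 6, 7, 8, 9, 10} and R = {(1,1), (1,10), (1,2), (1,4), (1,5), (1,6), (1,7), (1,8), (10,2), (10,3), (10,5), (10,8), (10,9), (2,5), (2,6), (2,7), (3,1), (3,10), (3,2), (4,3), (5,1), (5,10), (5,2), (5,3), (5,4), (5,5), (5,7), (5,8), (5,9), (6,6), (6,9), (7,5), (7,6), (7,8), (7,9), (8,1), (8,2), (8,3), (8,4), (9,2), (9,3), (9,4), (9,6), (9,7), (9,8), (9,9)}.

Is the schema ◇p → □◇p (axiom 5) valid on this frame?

Axiom 5 corresponds to the accessibility relation being Euclidean.
Euclidean: no — 1 R 10 and 1 R 4, but not 10 R 4.

No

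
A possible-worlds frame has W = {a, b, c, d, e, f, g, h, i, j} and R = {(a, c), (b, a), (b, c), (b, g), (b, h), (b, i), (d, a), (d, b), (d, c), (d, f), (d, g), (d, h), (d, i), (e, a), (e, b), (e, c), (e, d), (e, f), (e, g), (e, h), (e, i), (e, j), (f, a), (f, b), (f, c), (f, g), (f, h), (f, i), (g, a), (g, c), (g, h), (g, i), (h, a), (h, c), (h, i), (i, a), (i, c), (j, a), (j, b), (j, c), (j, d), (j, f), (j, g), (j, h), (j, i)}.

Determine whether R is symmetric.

Symmetric: no — a R c but not c R a.

No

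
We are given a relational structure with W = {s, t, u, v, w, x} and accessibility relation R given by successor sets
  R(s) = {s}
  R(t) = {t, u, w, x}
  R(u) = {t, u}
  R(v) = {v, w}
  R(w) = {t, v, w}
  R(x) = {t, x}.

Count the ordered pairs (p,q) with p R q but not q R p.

0

R is symmetric; there are no such tuples.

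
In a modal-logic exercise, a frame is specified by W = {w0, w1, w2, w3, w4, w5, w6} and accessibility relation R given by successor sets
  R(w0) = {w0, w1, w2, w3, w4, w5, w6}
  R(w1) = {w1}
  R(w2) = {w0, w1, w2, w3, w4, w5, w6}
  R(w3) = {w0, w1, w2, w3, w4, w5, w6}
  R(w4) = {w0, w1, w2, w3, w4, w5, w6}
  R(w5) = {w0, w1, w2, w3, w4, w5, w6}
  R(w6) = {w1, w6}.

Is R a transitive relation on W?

Transitive: yes — every two-step R-path is closed by a direct edge.

Yes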